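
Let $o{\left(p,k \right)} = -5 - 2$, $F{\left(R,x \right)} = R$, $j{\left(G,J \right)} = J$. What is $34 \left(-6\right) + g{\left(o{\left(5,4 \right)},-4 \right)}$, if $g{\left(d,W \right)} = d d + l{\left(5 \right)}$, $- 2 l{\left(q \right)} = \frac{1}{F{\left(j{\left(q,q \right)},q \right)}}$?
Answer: $- \frac{1551}{10} \approx -155.1$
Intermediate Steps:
$o{\left(p,k \right)} = -7$ ($o{\left(p,k \right)} = -5 - 2 = -7$)
$l{\left(q \right)} = - \frac{1}{2 q}$
$g{\left(d,W \right)} = - \frac{1}{10} + d^{2}$ ($g{\left(d,W \right)} = d d - \frac{1}{2 \cdot 5} = d^{2} - \frac{1}{10} = - \frac{1}{10} + d^{2}$)
$34 \left(-6\right) + g{\left(o{\left(5,4 \right)},-4 \right)} = 34 \left(-6\right) - \left(\frac{1}{10} - \left(-7\right)^{2}\right) = -204 + \left(- \frac{1}{10} + 49\right) = -204 + \frac{489}{10} = - \frac{1551}{10}$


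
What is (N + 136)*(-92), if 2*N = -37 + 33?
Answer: -12328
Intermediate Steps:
N = -2 (N = (-37 + 33)/2 = (½)*(-4) = -2)
(N + 136)*(-92) = (-2 + 136)*(-92) = 134*(-92) = -12328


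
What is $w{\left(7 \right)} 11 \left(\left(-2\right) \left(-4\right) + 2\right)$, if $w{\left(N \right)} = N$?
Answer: $770$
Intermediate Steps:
$w{\left(7 \right)} 11 \left(\left(-2\right) \left(-4\right) + 2\right) = 7 \cdot 11 \left(\left(-2\right) \left(-4\right) + 2\right) = 77 \left(8 + 2\right) = 77 \cdot 10 = 770$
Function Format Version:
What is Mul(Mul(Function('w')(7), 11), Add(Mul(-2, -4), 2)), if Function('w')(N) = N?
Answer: 770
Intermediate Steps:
Mul(Mul(Function('w')(7), 11), Add(Mul(-2, -4), 2)) = Mul(Mul(7, 11), Add(Mul(-2, -4), 2)) = Mul(77, Add(8, 2)) = Mul(77, 10) = 770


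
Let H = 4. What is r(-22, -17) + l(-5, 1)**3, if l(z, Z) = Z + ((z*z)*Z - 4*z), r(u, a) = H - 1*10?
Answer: 97330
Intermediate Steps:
r(u, a) = -6 (r(u, a) = 4 - 1*10 = 4 - 10 = -6)
l(z, Z) = Z - 4*z + Z*z**2 (l(z, Z) = Z + (z**2*Z - 4*z) = Z + (Z*z**2 - 4*z) = Z + (-4*z + Z*z**2) = Z - 4*z + Z*z**2)
r(-22, -17) + l(-5, 1)**3 = -6 + (1 - 4*(-5) + 1*(-5)**2)**3 = -6 + (1 + 20 + 1*25)**3 = -6 + (1 + 20 + 25)**3 = -6 + 46**3 = -6 + 97336 = 97330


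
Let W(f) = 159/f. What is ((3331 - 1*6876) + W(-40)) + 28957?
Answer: 1016321/40 ≈ 25408.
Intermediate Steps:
((3331 - 1*6876) + W(-40)) + 28957 = ((3331 - 1*6876) + 159/(-40)) + 28957 = ((3331 - 6876) + 159*(-1/40)) + 28957 = (-3545 - 159/40) + 28957 = -141959/40 + 28957 = 1016321/40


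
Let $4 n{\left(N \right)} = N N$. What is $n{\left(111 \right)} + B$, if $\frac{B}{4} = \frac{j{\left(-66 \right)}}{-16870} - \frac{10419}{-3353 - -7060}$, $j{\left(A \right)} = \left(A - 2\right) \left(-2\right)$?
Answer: $\frac{383849561489}{125074180} \approx 3069.0$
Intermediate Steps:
$n{\left(N \right)} = \frac{N^{2}}{4}$ ($n{\left(N \right)} = \frac{N N}{4} = \frac{N^{2}}{4}$)
$j{\left(A \right)} = 4 - 2 A$ ($j{\left(A \right)} = \left(-2 + A\right) \left(-2\right) = 4 - 2 A$)
$B = - \frac{352545364}{31268545}$ ($B = 4 \left(\frac{4 - -132}{-16870} - \frac{10419}{-3353 - -7060}\right) = 4 \left(\left(4 + 132\right) \left(- \frac{1}{16870}\right) - \frac{10419}{-3353 + 7060}\right) = 4 \left(136 \left(- \frac{1}{16870}\right) - \frac{10419}{3707}\right) = 4 \left(- \frac{68}{8435} - \frac{10419}{3707}\right) = 4 \left(- \frac{88136341}{31268545}\right) = - \frac{352545364}{31268545} \approx -11.275$)
$n{\left(111 \right)} + B = \frac{111^{2}}{4} - \frac{352545364}{31268545} = \frac{1}{4} \cdot 12321 - \frac{352545364}{31268545} = \frac{12321}{4} - \frac{352545364}{31268545} = \frac{383849561489}{125074180}$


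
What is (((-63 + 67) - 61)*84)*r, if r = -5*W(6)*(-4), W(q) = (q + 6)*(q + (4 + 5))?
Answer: -17236800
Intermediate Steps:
W(q) = (6 + q)*(9 + q) (W(q) = (6 + q)*(q + 9) = (6 + q)*(9 + q))
r = 3600 (r = -5*(54 + 6² + 15*6)*(-4) = -5*(54 + 36 + 90)*(-4) = -5*180*(-4) = -900*(-4) = 3600)
(((-63 + 67) - 61)*84)*r = (((-63 + 67) - 61)*84)*3600 = ((4 - 61)*84)*3600 = -57*84*3600 = -4788*3600 = -17236800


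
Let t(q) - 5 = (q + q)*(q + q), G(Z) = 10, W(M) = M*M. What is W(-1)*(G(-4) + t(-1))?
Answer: 19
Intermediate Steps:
W(M) = M**2
t(q) = 5 + 4*q**2 (t(q) = 5 + (q + q)*(q + q) = 5 + (2*q)*(2*q) = 5 + 4*q**2)
W(-1)*(G(-4) + t(-1)) = (-1)**2*(10 + (5 + 4*(-1)**2)) = 1*(10 + (5 + 4*1)) = 1*(10 + (5 + 4)) = 1*(10 + 9) = 1*19 = 19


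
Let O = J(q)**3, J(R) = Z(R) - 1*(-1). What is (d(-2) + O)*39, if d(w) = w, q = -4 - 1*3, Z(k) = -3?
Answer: -390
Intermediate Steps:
q = -7 (q = -4 - 3 = -7)
J(R) = -2 (J(R) = -3 - 1*(-1) = -3 + 1 = -2)
O = -8 (O = (-2)**3 = -8)
(d(-2) + O)*39 = (-2 - 8)*39 = -10*39 = -390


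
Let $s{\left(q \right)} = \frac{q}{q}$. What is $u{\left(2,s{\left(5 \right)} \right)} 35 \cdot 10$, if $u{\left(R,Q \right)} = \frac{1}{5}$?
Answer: $70$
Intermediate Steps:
$s{\left(q \right)} = 1$
$u{\left(R,Q \right)} = \frac{1}{5}$
$u{\left(2,s{\left(5 \right)} \right)} 35 \cdot 10 = \frac{1}{5} \cdot 35 \cdot 10 = 7 \cdot 10 = 70$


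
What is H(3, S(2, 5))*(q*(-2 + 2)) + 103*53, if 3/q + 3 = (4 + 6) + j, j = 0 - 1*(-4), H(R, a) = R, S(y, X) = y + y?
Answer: 5459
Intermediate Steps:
S(y, X) = 2*y
j = 4 (j = 0 + 4 = 4)
q = 3/11 (q = 3/(-3 + ((4 + 6) + 4)) = 3/(-3 + (10 + 4)) = 3/(-3 + 14) = 3/11 ≈ 0.27273)
H(3, S(2, 5))*(q*(-2 + 2)) + 103*53 = 3*(3*(-2 + 2)/11) + 103*53 = 3*((3/11)*0) + 5459 = 3*0 + 5459 = 0 + 5459 = 5459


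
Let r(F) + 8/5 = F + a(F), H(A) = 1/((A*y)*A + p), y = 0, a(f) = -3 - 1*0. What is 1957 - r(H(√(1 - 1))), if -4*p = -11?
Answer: 107868/55 ≈ 1961.2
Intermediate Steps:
p = 11/4 (p = -¼*(-11) = 11/4 ≈ 2.7500)
a(f) = -3 (a(f) = -3 + 0 = -3)
H(A) = 4/11 (H(A) = 1/((A*0)*A + 11/4) = 1/(0*A + 11/4) = 1/(0 + 11/4) = 1/(11/4) = 4/11)
r(F) = -23/5 + F (r(F) = -8/5 + (F - 3) = -8/5 + (-3 + F) = -23/5 + F)
1957 - r(H(√(1 - 1))) = 1957 - (-23/5 + 4/11) = 1957 - 1*(-233/55) = 1957 + 233/55 = 107868/55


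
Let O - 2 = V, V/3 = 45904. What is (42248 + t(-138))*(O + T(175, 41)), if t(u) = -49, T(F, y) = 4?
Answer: 5811561882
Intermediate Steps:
V = 137712 (V = 3*45904 = 137712)
O = 137714 (O = 2 + 137712 = 137714)
(42248 + t(-138))*(O + T(175, 41)) = (42248 - 49)*(137714 + 4) = 42199*137718 = 5811561882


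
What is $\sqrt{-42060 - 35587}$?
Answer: $i \sqrt{77647} \approx 278.65 i$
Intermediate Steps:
$\sqrt{-42060 - 35587} = \sqrt{-77647} = i \sqrt{77647}$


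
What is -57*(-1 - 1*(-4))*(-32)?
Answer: 5472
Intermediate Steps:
-57*(-1 - 1*(-4))*(-32) = -57*(-1 + 4)*(-32) = -57*3*(-32) = -19*9*(-32) = -171*(-32) = 5472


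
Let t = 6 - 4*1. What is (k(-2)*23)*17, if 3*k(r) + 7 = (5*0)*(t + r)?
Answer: -2737/3 ≈ -912.33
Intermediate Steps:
t = 2 (t = 6 - 4 = 2)
k(r) = -7/3 (k(r) = -7/3 + ((5*0)*(2 + r))/3 = -7/3 + (0*(2 + r))/3 = -7/3 + (1/3)*0 = -7/3 + 0 = -7/3)
(k(-2)*23)*17 = -7/3*23*17 = -161/3*17 = -2737/3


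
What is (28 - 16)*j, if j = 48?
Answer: 576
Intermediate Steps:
(28 - 16)*j = (28 - 16)*48 = 12*48 = 576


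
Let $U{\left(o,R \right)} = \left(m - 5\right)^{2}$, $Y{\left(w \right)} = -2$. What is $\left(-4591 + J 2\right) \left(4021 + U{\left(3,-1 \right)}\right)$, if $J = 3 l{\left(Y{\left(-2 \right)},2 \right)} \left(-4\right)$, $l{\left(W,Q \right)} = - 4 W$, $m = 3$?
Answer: $-19251575$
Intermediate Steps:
$U{\left(o,R \right)} = 4$ ($U{\left(o,R \right)} = \left(3 - 5\right)^{2} = \left(-2\right)^{2} = 4$)
$J = -96$ ($J = 3 \left(\left(-4\right) \left(-2\right)\right) \left(-4\right) = 3 \cdot 8 \left(-4\right) = 24 \left(-4\right) = -96$)
$\left(-4591 + J 2\right) \left(4021 + U{\left(3,-1 \right)}\right) = \left(-4591 - 192\right) \left(4021 + 4\right) = \left(-4591 - 192\right) 4025 = \left(-4783\right) 4025 = -19251575$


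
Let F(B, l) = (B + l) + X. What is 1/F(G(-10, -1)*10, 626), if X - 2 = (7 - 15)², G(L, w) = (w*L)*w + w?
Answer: 1/582 ≈ 0.0017182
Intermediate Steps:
G(L, w) = w + L*w² (G(L, w) = (L*w)*w + w = L*w² + w = w + L*w²)
X = 66 (X = 2 + (7 - 15)² = 2 + (-8)² = 2 + 64 = 66)
F(B, l) = 66 + B + l (F(B, l) = (B + l) + 66 = 66 + B + l)
1/F(G(-10, -1)*10, 626) = 1/(66 - (1 - 10*(-1))*10 + 626) = 1/(66 - (1 + 10)*10 + 626) = 1/(66 - 1*11*10 + 626) = 1/(66 - 11*10 + 626) = 1/(66 - 110 + 626) = 1/582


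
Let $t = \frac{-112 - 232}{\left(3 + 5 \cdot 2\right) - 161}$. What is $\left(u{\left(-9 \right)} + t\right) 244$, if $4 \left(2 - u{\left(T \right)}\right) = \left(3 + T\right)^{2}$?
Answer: $- \frac{42212}{37} \approx -1140.9$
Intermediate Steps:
$t = \frac{86}{37}$ ($t = - \frac{344}{\left(3 + 10\right) - 161} = - \frac{344}{13 - 161} = - \frac{344}{-148} = \left(-344\right) \left(- \frac{1}{148}\right) = \frac{86}{37} \approx 2.3243$)
$u{\left(T \right)} = 2 - \frac{\left(3 + T\right)^{2}}{4}$
$\left(u{\left(-9 \right)} + t\right) 244 = \left(\left(2 - \frac{\left(3 - 9\right)^{2}}{4}\right) + \frac{86}{37}\right) 244 = \left(\left(2 - \frac{\left(-6\right)^{2}}{4}\right) + \frac{86}{37}\right) 244 = \left(\left(2 - 9\right) + \frac{86}{37}\right) 244 = \left(-7 + \frac{86}{37}\right) 244 = \left(- \frac{173}{37}\right) 244 = - \frac{42212}{37}$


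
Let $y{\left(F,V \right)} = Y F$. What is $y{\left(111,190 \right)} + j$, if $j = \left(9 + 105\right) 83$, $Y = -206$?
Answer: $-13404$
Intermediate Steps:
$y{\left(F,V \right)} = - 206 F$
$j = 9462$ ($j = 114 \cdot 83 = 9462$)
$y{\left(111,190 \right)} + j = \left(-206\right) 111 + 9462 = -22866 + 9462 = -13404$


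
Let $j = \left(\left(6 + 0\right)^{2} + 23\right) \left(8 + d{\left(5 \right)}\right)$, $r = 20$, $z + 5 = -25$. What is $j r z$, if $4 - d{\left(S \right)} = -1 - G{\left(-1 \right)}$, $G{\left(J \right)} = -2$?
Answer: $-389400$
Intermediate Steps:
$z = -30$ ($z = -5 - 25 = -30$)
$d{\left(S \right)} = 3$ ($d{\left(S \right)} = 4 - \left(-1 - -2\right) = 4 - \left(-1 + 2\right) = 4 - 1 = 3$)
$j = 649$ ($j = \left(\left(6 + 0\right)^{2} + 23\right) \left(8 + 3\right) = \left(6^{2} + 23\right) 11 = \left(36 + 23\right) 11 = 59 \cdot 11 = 649$)
$j r z = 649 \cdot 20 \left(-30\right) = 12980 \left(-30\right) = -389400$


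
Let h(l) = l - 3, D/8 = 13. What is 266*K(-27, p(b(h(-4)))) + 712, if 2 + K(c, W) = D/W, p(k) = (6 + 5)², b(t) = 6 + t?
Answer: 49444/121 ≈ 408.63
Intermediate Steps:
D = 104 (D = 8*13 = 104)
h(l) = -3 + l
p(k) = 121 (p(k) = 11² = 121)
K(c, W) = -2 + 104/W
266*K(-27, p(b(h(-4)))) + 712 = 266*(-2 + 104/121) + 712 = 266*(-138/121) + 712 = -36708/121 + 712 = 49444/121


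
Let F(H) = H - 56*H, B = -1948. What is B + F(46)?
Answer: -4478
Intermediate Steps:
F(H) = -55*H
B + F(46) = -1948 - 55*46 = -1948 - 2530 = -4478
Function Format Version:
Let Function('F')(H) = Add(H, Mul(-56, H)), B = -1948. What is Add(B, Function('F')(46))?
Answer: -4478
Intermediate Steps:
Function('F')(H) = Mul(-55, H)
Add(B, Function('F')(46)) = Add(-1948, Mul(-55, 46)) = Add(-1948, -2530) = -4478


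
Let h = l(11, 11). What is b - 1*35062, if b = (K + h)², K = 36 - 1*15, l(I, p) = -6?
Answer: -34837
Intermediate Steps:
h = -6
K = 21 (K = 36 - 15 = 21)
b = 225 (b = (21 - 6)² = 15² = 225)
b - 1*35062 = 225 - 1*35062 = 225 - 35062 = -34837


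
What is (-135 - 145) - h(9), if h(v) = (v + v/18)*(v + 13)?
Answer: -489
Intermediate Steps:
h(v) = 19*v*(13 + v)/18 (h(v) = (v + v*(1/18))*(13 + v) = (v + v/18)*(13 + v) = (19*v/18)*(13 + v) = 19*v*(13 + v)/18)
(-135 - 145) - h(9) = (-135 - 145) - 19*9*(13 + 9)/18 = -280 - 19*9*22/18 = -280 - 1*209 = -280 - 209 = -489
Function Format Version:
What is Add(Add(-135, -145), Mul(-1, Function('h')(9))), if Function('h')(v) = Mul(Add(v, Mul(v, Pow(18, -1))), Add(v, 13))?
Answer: -489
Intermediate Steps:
Function('h')(v) = Mul(Rational(19, 18), v, Add(13, v)) (Function('h')(v) = Mul(Add(v, Mul(v, Rational(1, 18))), Add(13, v)) = Mul(Add(v, Mul(Rational(1, 18), v)), Add(13, v)) = Mul(Mul(Rational(19, 18), v), Add(13, v)) = Mul(Rational(19, 18), v, Add(13, v)))
Add(Add(-135, -145), Mul(-1, Function('h')(9))) = Add(Add(-135, -145), Mul(-1, Mul(Rational(19, 18), 9, Add(13, 9)))) = Add(-280, Mul(-1, Mul(Rational(19, 18), 9, 22))) = Add(-280, Mul(-1, 209)) = Add(-280, -209) = -489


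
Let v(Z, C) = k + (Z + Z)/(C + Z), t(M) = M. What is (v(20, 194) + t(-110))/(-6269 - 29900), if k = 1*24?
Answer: 9182/3870083 ≈ 0.0023726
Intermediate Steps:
k = 24
v(Z, C) = 24 + 2*Z/(C + Z) (v(Z, C) = 24 + (Z + Z)/(C + Z) = 24 + (2*Z)/(C + Z) = 24 + 2*Z/(C + Z))
(v(20, 194) + t(-110))/(-6269 - 29900) = (2*(12*194 + 13*20)/(194 + 20) - 110)/(-6269 - 29900) = (2*(2328 + 260)/214 - 110)/(-36169) = (2*(1/214)*2588 - 110)*(-1/36169) = (2588/107 - 110)*(-1/36169) = -9182/107*(-1/36169) = 9182/3870083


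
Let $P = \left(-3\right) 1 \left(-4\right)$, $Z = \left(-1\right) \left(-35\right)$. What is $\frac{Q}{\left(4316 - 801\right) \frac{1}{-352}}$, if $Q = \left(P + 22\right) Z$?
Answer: $- \frac{83776}{703} \approx -119.17$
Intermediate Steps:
$Z = 35$
$P = 12$ ($P = \left(-3\right) \left(-4\right) = 12$)
$Q = 1190$ ($Q = \left(12 + 22\right) 35 = 34 \cdot 35 = 1190$)
$\frac{Q}{\left(4316 - 801\right) \frac{1}{-352}} = \frac{1190}{\left(4316 - 801\right) \frac{1}{-352}} = \frac{1190}{\left(4316 - 801\right) \left(- \frac{1}{352}\right)} = \frac{1190}{3515 \left(- \frac{1}{352}\right)} = \frac{1190}{- \frac{3515}{352}} = 1190 \left(- \frac{352}{3515}\right) = - \frac{83776}{703}$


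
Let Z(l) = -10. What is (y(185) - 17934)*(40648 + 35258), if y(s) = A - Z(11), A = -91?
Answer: -1367446590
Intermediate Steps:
y(s) = -81 (y(s) = -91 - 1*(-10) = -91 + 10 = -81)
(y(185) - 17934)*(40648 + 35258) = (-81 - 17934)*(40648 + 35258) = -18015*75906 = -1367446590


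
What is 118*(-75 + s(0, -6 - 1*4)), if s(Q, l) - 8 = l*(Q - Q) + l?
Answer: -9086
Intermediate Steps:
s(Q, l) = 8 + l (s(Q, l) = 8 + (l*(Q - Q) + l) = 8 + (l*0 + l) = 8 + (0 + l) = 8 + l)
118*(-75 + s(0, -6 - 1*4)) = 118*(-75 + (8 + (-6 - 1*4))) = 118*(-75 + (8 + (-6 - 4))) = 118*(-75 + (8 - 10)) = 118*(-75 - 2) = 118*(-77) = -9086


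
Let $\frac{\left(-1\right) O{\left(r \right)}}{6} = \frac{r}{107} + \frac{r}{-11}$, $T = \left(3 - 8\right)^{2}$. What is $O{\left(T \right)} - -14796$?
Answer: $\frac{17429292}{1177} \approx 14808.0$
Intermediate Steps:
$T = 25$ ($T = \left(-5\right)^{2} = 25$)
$O{\left(r \right)} = \frac{576 r}{1177}$ ($O{\left(r \right)} = - 6 \left(\frac{r}{107} + \frac{r}{-11}\right) = - 6 \left(r \frac{1}{107} + r \left(- \frac{1}{11}\right)\right) = - 6 \left(\frac{r}{107} - \frac{r}{11}\right) = - 6 \left(- \frac{96 r}{1177}\right) = \frac{576 r}{1177}$)
$O{\left(T \right)} - -14796 = \frac{576}{1177} \cdot 25 - -14796 = \frac{14400}{1177} + 14796 = \frac{17429292}{1177}$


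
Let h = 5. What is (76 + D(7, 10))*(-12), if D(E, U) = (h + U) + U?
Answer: -1212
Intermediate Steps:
D(E, U) = 5 + 2*U (D(E, U) = (5 + U) + U = 5 + 2*U)
(76 + D(7, 10))*(-12) = (76 + (5 + 2*10))*(-12) = (76 + (5 + 20))*(-12) = (76 + 25)*(-12) = 101*(-12) = -1212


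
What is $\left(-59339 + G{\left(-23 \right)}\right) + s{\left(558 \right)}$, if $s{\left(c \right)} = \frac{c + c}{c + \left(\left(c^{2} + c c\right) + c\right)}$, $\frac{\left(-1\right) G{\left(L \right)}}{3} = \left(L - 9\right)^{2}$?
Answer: $- \frac{34887748}{559} \approx -62411.0$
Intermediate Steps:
$G{\left(L \right)} = - 3 \left(-9 + L\right)^{2}$ ($G{\left(L \right)} = - 3 \left(L - 9\right)^{2} = - 3 \left(-9 + L\right)^{2}$)
$s{\left(c \right)} = \frac{2 c}{2 c + 2 c^{2}}$ ($s{\left(c \right)} = \frac{2 c}{c + \left(\left(c^{2} + c^{2}\right) + c\right)} = \frac{2 c}{c + \left(2 c^{2} + c\right)} = \frac{2 c}{c + \left(c + 2 c^{2}\right)} = \frac{2 c}{2 c + 2 c^{2}}$)
$\left(-59339 + G{\left(-23 \right)}\right) + s{\left(558 \right)} = \left(-59339 - 3 \left(-9 - 23\right)^{2}\right) + \frac{1}{1 + 558} = \left(-59339 - 3 \left(-32\right)^{2}\right) + \frac{1}{559} = \left(-59339 - 3072\right) + \frac{1}{559} = -62411 + \frac{1}{559} = - \frac{34887748}{559}$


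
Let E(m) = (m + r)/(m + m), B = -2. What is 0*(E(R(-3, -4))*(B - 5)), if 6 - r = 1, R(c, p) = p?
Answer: 0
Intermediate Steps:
r = 5 (r = 6 - 1*1 = 6 - 1 = 5)
E(m) = (5 + m)/(2*m) (E(m) = (m + 5)/(m + m) = (5 + m)/((2*m)) = (5 + m)*(1/(2*m)) = (5 + m)/(2*m))
0*(E(R(-3, -4))*(B - 5)) = 0*(((½)*(5 - 4)/(-4))*(-2 - 5)) = 0*(((½)*(-¼)*1)*(-7)) = 0*(-⅛*(-7)) = 0*(7/8) = 0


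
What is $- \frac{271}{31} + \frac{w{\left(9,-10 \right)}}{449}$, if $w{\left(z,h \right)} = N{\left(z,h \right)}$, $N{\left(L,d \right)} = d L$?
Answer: $- \frac{124469}{13919} \approx -8.9424$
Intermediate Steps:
$N{\left(L,d \right)} = L d$
$w{\left(z,h \right)} = h z$ ($w{\left(z,h \right)} = z h = h z$)
$- \frac{271}{31} + \frac{w{\left(9,-10 \right)}}{449} = - \frac{271}{31} + \frac{\left(-10\right) 9}{449} = \left(-271\right) \frac{1}{31} - \frac{90}{449} = - \frac{271}{31} - \frac{90}{449} = - \frac{124469}{13919}$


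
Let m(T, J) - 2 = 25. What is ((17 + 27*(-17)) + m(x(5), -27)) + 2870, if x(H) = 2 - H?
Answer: 2455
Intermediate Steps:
m(T, J) = 27 (m(T, J) = 2 + 25 = 27)
((17 + 27*(-17)) + m(x(5), -27)) + 2870 = ((17 + 27*(-17)) + 27) + 2870 = ((17 - 459) + 27) + 2870 = (-442 + 27) + 2870 = -415 + 2870 = 2455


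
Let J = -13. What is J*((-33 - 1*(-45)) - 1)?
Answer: -143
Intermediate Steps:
J*((-33 - 1*(-45)) - 1) = -13*((-33 - 1*(-45)) - 1) = -13*((-33 + 45) - 1) = -13*(12 - 1) = -13*11 = -143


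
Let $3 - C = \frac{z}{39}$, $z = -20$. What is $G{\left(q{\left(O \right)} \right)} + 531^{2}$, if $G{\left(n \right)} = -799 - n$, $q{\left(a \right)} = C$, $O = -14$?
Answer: $\frac{10965181}{39} \approx 2.8116 \cdot 10^{5}$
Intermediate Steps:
$C = \frac{137}{39}$ ($C = 3 - - \frac{20}{39} = 3 + \frac{20}{39} = \frac{137}{39} \approx 3.5128$)
$q{\left(a \right)} = \frac{137}{39}$
$G{\left(q{\left(O \right)} \right)} + 531^{2} = \left(-799 - \frac{137}{39}\right) + 531^{2} = \left(-799 - \frac{137}{39}\right) + 281961 = - \frac{31298}{39} + 281961 = \frac{10965181}{39}$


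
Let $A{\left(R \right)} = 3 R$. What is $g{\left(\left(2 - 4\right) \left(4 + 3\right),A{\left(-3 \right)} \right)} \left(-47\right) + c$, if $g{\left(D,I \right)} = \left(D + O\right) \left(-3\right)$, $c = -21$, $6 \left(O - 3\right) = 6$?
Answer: $-1431$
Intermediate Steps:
$O = 4$ ($O = 3 + \frac{1}{6} \cdot 6 = 3 + 1 = 4$)
$g{\left(D,I \right)} = -12 - 3 D$ ($g{\left(D,I \right)} = \left(D + 4\right) \left(-3\right) = \left(4 + D\right) \left(-3\right) = -12 - 3 D$)
$g{\left(\left(2 - 4\right) \left(4 + 3\right),A{\left(-3 \right)} \right)} \left(-47\right) + c = \left(-12 - 3 \left(2 - 4\right) \left(4 + 3\right)\right) \left(-47\right) - 21 = \left(-12 - 3 \left(\left(-2\right) 7\right)\right) \left(-47\right) - 21 = \left(-12 - -42\right) \left(-47\right) - 21 = \left(-12 + 42\right) \left(-47\right) - 21 = 30 \left(-47\right) - 21 = -1410 - 21 = -1431$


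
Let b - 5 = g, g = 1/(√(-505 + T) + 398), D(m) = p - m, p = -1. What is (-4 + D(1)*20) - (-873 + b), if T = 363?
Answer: 65320753/79273 + I*√142/158546 ≈ 824.0 + 7.516e-5*I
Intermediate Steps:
D(m) = -1 - m
g = 1/(398 + I*√142) (g = 1/(√(-505 + 363) + 398) = 1/(√(-142) + 398) = 1/(I*√142 + 398) = 1/(398 + I*√142) ≈ 0.0025103 - 7.516e-5*I)
b = 396564/79273 - I*√142/158546 (b = 5 + (199/79273 - I*√142/158546) = 396564/79273 - I*√142/158546 ≈ 5.0025 - 7.516e-5*I)
(-4 + D(1)*20) - (-873 + b) = (-4 + (-1 - 1*1)*20) - (-873 + (396564/79273 - I*√142/158546)) = (-4 + (-1 - 1)*20) - (-68808765/79273 - I*√142/158546) = (-4 - 2*20) + (68808765/79273 + I*√142/158546) = (-4 - 40) + (68808765/79273 + I*√142/158546) = -44 + (68808765/79273 + I*√142/158546) = 65320753/79273 + I*√142/158546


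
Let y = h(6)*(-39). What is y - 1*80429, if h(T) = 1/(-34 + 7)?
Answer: -723848/9 ≈ -80428.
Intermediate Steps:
h(T) = -1/27 (h(T) = 1/(-27) = -1/27)
y = 13/9 (y = -1/27*(-39) = 13/9 ≈ 1.4444)
y - 1*80429 = 13/9 - 1*80429 = 13/9 - 80429 = -723848/9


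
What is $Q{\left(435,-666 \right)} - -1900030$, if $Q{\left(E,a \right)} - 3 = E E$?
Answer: $2089258$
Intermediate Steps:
$Q{\left(E,a \right)} = 3 + E^{2}$ ($Q{\left(E,a \right)} = 3 + E E = 3 + E^{2}$)
$Q{\left(435,-666 \right)} - -1900030 = \left(3 + 435^{2}\right) - -1900030 = \left(3 + 189225\right) + 1900030 = 189228 + 1900030 = 2089258$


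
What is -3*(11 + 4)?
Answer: -45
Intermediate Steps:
-3*(11 + 4) = -3*15 = -45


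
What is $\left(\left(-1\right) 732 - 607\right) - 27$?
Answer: $-1366$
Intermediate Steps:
$\left(\left(-1\right) 732 - 607\right) - 27 = \left(-732 - 607\right) - 27 = -1339 - 27 = -1366$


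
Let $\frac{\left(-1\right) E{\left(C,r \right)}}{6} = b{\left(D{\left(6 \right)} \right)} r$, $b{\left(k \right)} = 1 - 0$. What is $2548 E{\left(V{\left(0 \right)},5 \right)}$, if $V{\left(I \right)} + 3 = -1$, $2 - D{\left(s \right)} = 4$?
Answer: $-76440$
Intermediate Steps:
$D{\left(s \right)} = -2$ ($D{\left(s \right)} = 2 - 4 = -2$)
$b{\left(k \right)} = 1$ ($b{\left(k \right)} = 1 + 0 = 1$)
$V{\left(I \right)} = -4$ ($V{\left(I \right)} = -3 - 1 = -4$)
$E{\left(C,r \right)} = - 6 r$ ($E{\left(C,r \right)} = - 6 \cdot 1 r = - 6 r$)
$2548 E{\left(V{\left(0 \right)},5 \right)} = 2548 \left(\left(-6\right) 5\right) = 2548 \left(-30\right) = -76440$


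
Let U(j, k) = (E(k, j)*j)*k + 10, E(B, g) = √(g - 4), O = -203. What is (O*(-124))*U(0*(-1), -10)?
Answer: 251720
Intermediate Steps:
E(B, g) = √(-4 + g)
U(j, k) = 10 + j*k*√(-4 + j) (U(j, k) = (√(-4 + j)*j)*k + 10 = (j*√(-4 + j))*k + 10 = j*k*√(-4 + j) + 10 = 10 + j*k*√(-4 + j))
(O*(-124))*U(0*(-1), -10) = (-203*(-124))*(10 + (0*(-1))*(-10)*√(-4 + 0*(-1))) = 25172*(10 + 0*(-10)*√(-4 + 0)) = 25172*(10 + 0*(-10)*√(-4)) = 25172*(10 + 0*(-10)*(2*I)) = 25172*(10 + 0) = 25172*10 = 251720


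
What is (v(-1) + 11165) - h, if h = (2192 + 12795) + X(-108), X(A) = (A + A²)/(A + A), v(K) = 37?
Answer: -7463/2 ≈ -3731.5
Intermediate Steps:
X(A) = (A + A²)/(2*A) (X(A) = (A + A²)/((2*A)) = (A + A²)*(1/(2*A)) = (A + A²)/(2*A))
h = 29867/2 (h = (2192 + 12795) + (½ + (½)*(-108)) = 14987 + (½ - 54) = 14987 - 107/2 = 29867/2 ≈ 14934.)
(v(-1) + 11165) - h = (37 + 11165) - 1*29867/2 = 11202 - 29867/2 = -7463/2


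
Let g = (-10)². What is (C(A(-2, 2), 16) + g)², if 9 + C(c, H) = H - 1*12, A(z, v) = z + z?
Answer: 9025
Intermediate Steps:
A(z, v) = 2*z
g = 100
C(c, H) = -21 + H (C(c, H) = -9 + (H - 1*12) = -9 + (H - 12) = -9 + (-12 + H) = -21 + H)
(C(A(-2, 2), 16) + g)² = ((-21 + 16) + 100)² = (-5 + 100)² = 95² = 9025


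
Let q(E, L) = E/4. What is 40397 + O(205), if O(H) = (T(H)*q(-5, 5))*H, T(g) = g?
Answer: -48537/4 ≈ -12134.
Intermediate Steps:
q(E, L) = E/4 (q(E, L) = E*(1/4) = E/4)
O(H) = -5*H**2/4 (O(H) = (H*((1/4)*(-5)))*H = (H*(-5/4))*H = (-5*H/4)*H = -5*H**2/4)
40397 + O(205) = 40397 - 5/4*205**2 = 40397 - 5/4*42025 = 40397 - 210125/4 = -48537/4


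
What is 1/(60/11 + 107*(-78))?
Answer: -11/91746 ≈ -0.00011990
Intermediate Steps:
1/(60/11 + 107*(-78)) = 1/(60*(1/11) - 8346) = 1/(60/11 - 8346) = 1/(-91746/11) = -11/91746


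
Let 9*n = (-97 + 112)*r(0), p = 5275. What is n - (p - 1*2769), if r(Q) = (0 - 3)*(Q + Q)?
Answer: -2506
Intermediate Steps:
r(Q) = -6*Q
n = 0 (n = ((-97 + 112)*(-6*0))/9 = (15*0)/9 = (1/9)*0 = 0)
n - (p - 1*2769) = 0 - (5275 - 1*2769) = 0 - (5275 - 2769) = 0 - 1*2506 = 0 - 2506 = -2506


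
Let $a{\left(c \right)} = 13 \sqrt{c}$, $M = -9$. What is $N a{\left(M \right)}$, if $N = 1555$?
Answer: $60645 i \approx 60645.0 i$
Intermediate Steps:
$N a{\left(M \right)} = 1555 \cdot 13 \sqrt{-9} = 1555 \cdot 13 \cdot 3 i = 1555 \cdot 39 i = 60645 i$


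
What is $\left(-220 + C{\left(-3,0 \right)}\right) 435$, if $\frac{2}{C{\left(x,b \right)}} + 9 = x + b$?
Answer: $- \frac{191545}{2} \approx -95773.0$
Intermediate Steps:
$C{\left(x,b \right)} = \frac{2}{-9 + b + x}$ ($C{\left(x,b \right)} = \frac{2}{-9 + \left(x + b\right)} = \frac{2}{-9 + \left(b + x\right)} = \frac{2}{-9 + b + x}$)
$\left(-220 + C{\left(-3,0 \right)}\right) 435 = \left(-220 + \frac{2}{-9 + 0 - 3}\right) 435 = \left(-220 + \frac{2}{-12}\right) 435 = \left(-220 + 2 \left(- \frac{1}{12}\right)\right) 435 = \left(-220 - \frac{1}{6}\right) 435 = \left(- \frac{1321}{6}\right) 435 = - \frac{191545}{2}$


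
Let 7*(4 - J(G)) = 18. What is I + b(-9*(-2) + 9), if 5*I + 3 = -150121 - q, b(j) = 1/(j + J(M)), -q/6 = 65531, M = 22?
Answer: 48369373/995 ≈ 48612.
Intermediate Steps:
J(G) = 10/7 (J(G) = 4 - ⅐*18 = 4 - 18/7 = 10/7)
q = -393186 (q = -6*65531 = -393186)
b(j) = 1/(10/7 + j) (b(j) = 1/(j + 10/7) = 1/(10/7 + j))
I = 243062/5 (I = -⅗ + (-150121 - 1*(-393186))/5 = -⅗ + (-150121 + 393186)/5 = -⅗ + (⅕)*243065 = -⅗ + 48613 = 243062/5 ≈ 48612.)
I + b(-9*(-2) + 9) = 243062/5 + 7/(10 + 7*(-9*(-2) + 9)) = 243062/5 + 7/(10 + 7*(18 + 9)) = 243062/5 + 7/(10 + 7*27) = 243062/5 + 7/(10 + 189) = 243062/5 + 7/199 = 48369373/995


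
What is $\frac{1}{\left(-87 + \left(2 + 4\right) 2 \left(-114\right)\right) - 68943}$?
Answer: $- \frac{1}{70398} \approx -1.4205 \cdot 10^{-5}$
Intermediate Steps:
$\frac{1}{\left(-87 + \left(2 + 4\right) 2 \left(-114\right)\right) - 68943} = \frac{1}{\left(-87 + 6 \cdot 2 \left(-114\right)\right) - 68943} = \frac{1}{\left(-87 + 12 \left(-114\right)\right) - 68943} = \frac{1}{\left(-87 - 1368\right) - 68943} = \frac{1}{-1455 - 68943} = \frac{1}{-70398} = - \frac{1}{70398}$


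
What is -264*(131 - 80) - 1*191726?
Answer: -205190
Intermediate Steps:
-264*(131 - 80) - 1*191726 = -264*51 - 191726 = -13464 - 191726 = -205190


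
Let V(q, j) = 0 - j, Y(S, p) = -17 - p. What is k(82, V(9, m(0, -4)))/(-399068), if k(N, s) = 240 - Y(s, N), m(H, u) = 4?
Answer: -339/399068 ≈ -0.00084948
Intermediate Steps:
V(q, j) = -j
k(N, s) = 257 + N (k(N, s) = 240 - (-17 - N) = 240 + (17 + N) = 257 + N)
k(82, V(9, m(0, -4)))/(-399068) = (257 + 82)/(-399068) = 339*(-1/399068) = -339/399068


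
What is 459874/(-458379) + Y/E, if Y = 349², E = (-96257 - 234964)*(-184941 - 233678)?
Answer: -21254653111880249/21185575112660607 ≈ -1.0033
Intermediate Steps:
E = 138655403799 (E = -331221*(-418619) = 138655403799)
Y = 121801
459874/(-458379) + Y/E = 459874/(-458379) + 121801/138655403799 = 459874*(-1/458379) + 121801*(1/138655403799) = -459874/458379 + 121801/138655403799 = -21254653111880249/21185575112660607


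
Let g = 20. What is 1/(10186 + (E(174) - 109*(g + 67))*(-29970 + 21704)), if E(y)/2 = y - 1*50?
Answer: 1/76346696 ≈ 1.3098e-8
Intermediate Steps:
E(y) = -100 + 2*y (E(y) = 2*(y - 1*50) = 2*(y - 50) = 2*(-50 + y) = -100 + 2*y)
1/(10186 + (E(174) - 109*(g + 67))*(-29970 + 21704)) = 1/(10186 + ((-100 + 2*174) - 109*(20 + 67))*(-29970 + 21704)) = 1/(10186 + ((-100 + 348) - 109*87)*(-8266)) = 1/(10186 + (248 - 9483)*(-8266)) = 1/(10186 - 9235*(-8266)) = 1/(10186 + 76336510) = 1/76346696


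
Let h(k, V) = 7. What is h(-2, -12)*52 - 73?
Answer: 291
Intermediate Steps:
h(-2, -12)*52 - 73 = 7*52 - 73 = 364 - 73 = 291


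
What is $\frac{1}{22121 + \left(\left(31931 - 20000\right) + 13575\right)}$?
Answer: $\frac{1}{47627} \approx 2.0996 \cdot 10^{-5}$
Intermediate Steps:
$\frac{1}{22121 + \left(\left(31931 - 20000\right) + 13575\right)} = \frac{1}{22121 + \left(11931 + 13575\right)} = \frac{1}{22121 + 25506} = \frac{1}{47627}$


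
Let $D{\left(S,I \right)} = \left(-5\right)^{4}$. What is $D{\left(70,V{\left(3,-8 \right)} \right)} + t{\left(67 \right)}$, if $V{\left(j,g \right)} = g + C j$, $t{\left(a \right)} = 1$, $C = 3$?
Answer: $626$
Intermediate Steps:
$V{\left(j,g \right)} = g + 3 j$
$D{\left(S,I \right)} = 625$
$D{\left(70,V{\left(3,-8 \right)} \right)} + t{\left(67 \right)} = 625 + 1 = 626$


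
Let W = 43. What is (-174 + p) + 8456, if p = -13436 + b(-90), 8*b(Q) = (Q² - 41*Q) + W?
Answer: -29399/8 ≈ -3674.9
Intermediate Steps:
b(Q) = 43/8 - 41*Q/8 + Q²/8 (b(Q) = ((Q² - 41*Q) + 43)/8 = (43 + Q² - 41*Q)/8 = 43/8 - 41*Q/8 + Q²/8)
p = -95655/8 (p = -13436 + (43/8 - 41/8*(-90) + (⅛)*(-90)²) = -13436 + (43/8 + 1845/4 + (⅛)*8100) = -13436 + (43/8 + 1845/4 + 2025/2) = -13436 + 11833/8 = -95655/8 ≈ -11957.)
(-174 + p) + 8456 = (-174 - 95655/8) + 8456 = -97047/8 + 8456 = -29399/8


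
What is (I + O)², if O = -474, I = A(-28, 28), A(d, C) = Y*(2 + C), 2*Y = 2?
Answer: 197136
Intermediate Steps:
Y = 1 (Y = (½)*2 = 1)
A(d, C) = 2 + C (A(d, C) = 1*(2 + C) = 2 + C)
I = 30 (I = 2 + 28 = 30)
(I + O)² = (30 - 474)² = (-444)² = 197136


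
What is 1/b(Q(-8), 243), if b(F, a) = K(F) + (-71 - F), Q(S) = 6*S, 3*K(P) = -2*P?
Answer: ⅑ ≈ 0.11111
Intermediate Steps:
K(P) = -2*P/3 (K(P) = (-2*P)/3 = -2*P/3)
b(F, a) = -71 - 5*F/3 (b(F, a) = -2*F/3 + (-71 - F) = -71 - 5*F/3)
1/b(Q(-8), 243) = 1/(-71 - 10*(-8)) = 1/(-71 - 5/3*(-48)) = 1/(-71 + 80) = 1/9 = ⅑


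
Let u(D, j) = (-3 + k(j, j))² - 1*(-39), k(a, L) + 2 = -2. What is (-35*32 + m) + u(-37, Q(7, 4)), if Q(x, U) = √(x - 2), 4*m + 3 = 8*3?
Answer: -4107/4 ≈ -1026.8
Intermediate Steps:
k(a, L) = -4 (k(a, L) = -2 - 2 = -4)
m = 21/4 (m = -¾ + (8*3)/4 = -¾ + (¼)*24 = -¾ + 6 = 21/4 ≈ 5.2500)
Q(x, U) = √(-2 + x)
u(D, j) = 88 (u(D, j) = (-3 - 4)² - 1*(-39) = (-7)² + 39 = 49 + 39 = 88)
(-35*32 + m) + u(-37, Q(7, 4)) = (-35*32 + 21/4) + 88 = (-1120 + 21/4) + 88 = -4459/4 + 88 = -4107/4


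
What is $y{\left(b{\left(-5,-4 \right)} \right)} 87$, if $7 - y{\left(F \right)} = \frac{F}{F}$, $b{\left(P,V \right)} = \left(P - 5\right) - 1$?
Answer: $522$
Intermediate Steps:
$b{\left(P,V \right)} = -6 + P$ ($b{\left(P,V \right)} = \left(-5 + P\right) - 1 = -6 + P$)
$y{\left(F \right)} = 6$ ($y{\left(F \right)} = 7 - \frac{F}{F} = 7 - 1 = 6$)
$y{\left(b{\left(-5,-4 \right)} \right)} 87 = 6 \cdot 87 = 522$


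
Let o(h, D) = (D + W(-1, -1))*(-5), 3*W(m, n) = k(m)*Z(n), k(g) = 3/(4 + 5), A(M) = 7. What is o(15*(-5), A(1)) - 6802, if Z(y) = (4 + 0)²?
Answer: -61613/9 ≈ -6845.9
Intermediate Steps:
k(g) = ⅓ (k(g) = 3/9 = 3*(⅑) = ⅓)
Z(y) = 16 (Z(y) = 4² = 16)
W(m, n) = 16/9 (W(m, n) = ((⅓)*16)/3 = (⅓)*(16/3) = 16/9)
o(h, D) = -80/9 - 5*D (o(h, D) = (D + 16/9)*(-5) = (16/9 + D)*(-5) = -80/9 - 5*D)
o(15*(-5), A(1)) - 6802 = (-80/9 - 5*7) - 6802 = (-80/9 - 35) - 6802 = -395/9 - 6802 = -61613/9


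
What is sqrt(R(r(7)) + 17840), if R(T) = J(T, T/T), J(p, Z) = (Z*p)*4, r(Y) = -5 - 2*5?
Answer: 2*sqrt(4445) ≈ 133.34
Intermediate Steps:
r(Y) = -15 (r(Y) = -5 - 10 = -15)
J(p, Z) = 4*Z*p
R(T) = 4*T (R(T) = 4*(T/T)*T = 4*1*T = 4*T)
sqrt(R(r(7)) + 17840) = sqrt(4*(-15) + 17840) = sqrt(-60 + 17840) = sqrt(17780) = 2*sqrt(4445)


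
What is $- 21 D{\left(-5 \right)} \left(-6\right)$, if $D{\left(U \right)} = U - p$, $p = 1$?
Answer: $-756$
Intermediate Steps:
$D{\left(U \right)} = -1 + U$ ($D{\left(U \right)} = U - 1 = -1 + U$)
$- 21 D{\left(-5 \right)} \left(-6\right) = - 21 \left(-1 - 5\right) \left(-6\right) = \left(-21\right) \left(-6\right) \left(-6\right) = 126 \left(-6\right) = -756$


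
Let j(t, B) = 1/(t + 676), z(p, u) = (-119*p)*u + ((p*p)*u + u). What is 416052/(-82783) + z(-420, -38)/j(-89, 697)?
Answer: -418025556008890/82783 ≈ -5.0497e+9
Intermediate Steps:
z(p, u) = u + u*p² - 119*p*u (z(p, u) = -119*p*u + (p²*u + u) = -119*p*u + (u*p² + u) = -119*p*u + (u + u*p²) = u + u*p² - 119*p*u)
j(t, B) = 1/(676 + t)
416052/(-82783) + z(-420, -38)/j(-89, 697) = 416052/(-82783) + (-38*(1 + (-420)² - 119*(-420)))/(1/(676 - 89)) = 416052*(-1/82783) + (-38*(1 + 176400 + 49980))/(1/587) = -416052/82783 + (-38*226381)/(1/587) = -416052/82783 - 8602478*587 = -416052/82783 - 5049654586 = -418025556008890/82783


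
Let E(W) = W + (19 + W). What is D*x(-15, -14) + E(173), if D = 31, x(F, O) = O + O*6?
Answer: -2673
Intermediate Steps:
x(F, O) = 7*O (x(F, O) = O + 6*O = 7*O)
E(W) = 19 + 2*W
D*x(-15, -14) + E(173) = 31*(7*(-14)) + (19 + 2*173) = 31*(-98) + (19 + 346) = -3038 + 365 = -2673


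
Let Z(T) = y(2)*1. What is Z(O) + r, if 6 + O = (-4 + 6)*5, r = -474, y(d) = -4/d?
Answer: -476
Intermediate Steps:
O = 4 (O = -6 + (-4 + 6)*5 = -6 + 2*5 = -6 + 10 = 4)
Z(T) = -2 (Z(T) = -4/2*1 = -4*½*1 = -2*1 = -2)
Z(O) + r = -2 - 474 = -476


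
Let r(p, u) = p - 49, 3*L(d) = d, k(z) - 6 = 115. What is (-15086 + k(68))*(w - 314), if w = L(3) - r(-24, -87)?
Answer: 3591600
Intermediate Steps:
k(z) = 121 (k(z) = 6 + 115 = 121)
L(d) = d/3
r(p, u) = -49 + p
w = 74 (w = (⅓)*3 - (-49 - 24) = 1 - 1*(-73) = 1 + 73 = 74)
(-15086 + k(68))*(w - 314) = (-15086 + 121)*(74 - 314) = -14965*(-240) = 3591600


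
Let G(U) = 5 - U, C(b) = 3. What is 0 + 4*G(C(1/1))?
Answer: 8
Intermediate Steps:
0 + 4*G(C(1/1)) = 0 + 4*(5 - 1*3) = 0 + 4*(5 - 3) = 0 + 4*2 = 0 + 8 = 8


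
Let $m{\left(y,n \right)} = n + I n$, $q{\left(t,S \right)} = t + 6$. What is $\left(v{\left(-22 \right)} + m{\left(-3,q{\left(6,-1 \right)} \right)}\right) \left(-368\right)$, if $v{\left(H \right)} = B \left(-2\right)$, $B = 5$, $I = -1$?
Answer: $3680$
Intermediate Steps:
$q{\left(t,S \right)} = 6 + t$
$m{\left(y,n \right)} = 0$ ($m{\left(y,n \right)} = n - n = 0$)
$v{\left(H \right)} = -10$ ($v{\left(H \right)} = 5 \left(-2\right) = -10$)
$\left(v{\left(-22 \right)} + m{\left(-3,q{\left(6,-1 \right)} \right)}\right) \left(-368\right) = \left(-10 + 0\right) \left(-368\right) = \left(-10\right) \left(-368\right) = 3680$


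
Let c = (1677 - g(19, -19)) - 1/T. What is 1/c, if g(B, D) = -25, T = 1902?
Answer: 1902/3237203 ≈ 0.00058754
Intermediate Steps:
c = 3237203/1902 (c = (1677 - 1*(-25)) - 1/1902 = (1677 + 25) - 1*1/1902 = 1702 - 1/1902 = 3237203/1902 ≈ 1702.0)
1/c = 1/(3237203/1902) = 1902/3237203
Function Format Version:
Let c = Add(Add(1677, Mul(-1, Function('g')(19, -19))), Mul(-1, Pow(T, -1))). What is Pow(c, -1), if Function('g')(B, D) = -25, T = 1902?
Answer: Rational(1902, 3237203) ≈ 0.00058754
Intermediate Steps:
c = Rational(3237203, 1902) (c = Add(Add(1677, Mul(-1, -25)), Mul(-1, Pow(1902, -1))) = Add(Add(1677, 25), Mul(-1, Rational(1, 1902))) = Add(1702, Rational(-1, 1902)) = Rational(3237203, 1902) ≈ 1702.0)
Pow(c, -1) = Pow(Rational(3237203, 1902), -1) = Rational(1902, 3237203)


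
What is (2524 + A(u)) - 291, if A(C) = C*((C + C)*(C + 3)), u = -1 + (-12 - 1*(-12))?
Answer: 2237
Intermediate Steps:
u = -1 (u = -1 + (-12 + 12) = -1 + 0 = -1)
A(C) = 2*C²*(3 + C) (A(C) = C*((2*C)*(3 + C)) = C*(2*C*(3 + C)) = 2*C²*(3 + C))
(2524 + A(u)) - 291 = (2524 + 2*(-1)²*(3 - 1)) - 291 = (2524 + 2*1*2) - 291 = (2524 + 4) - 291 = 2528 - 291 = 2237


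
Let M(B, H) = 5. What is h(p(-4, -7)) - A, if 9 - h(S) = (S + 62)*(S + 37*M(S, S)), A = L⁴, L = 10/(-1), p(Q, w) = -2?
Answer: -20971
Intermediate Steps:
L = -10 (L = 10*(-1) = -10)
A = 10000 (A = (-10)⁴ = 10000)
h(S) = 9 - (62 + S)*(185 + S) (h(S) = 9 - (S + 62)*(S + 37*5) = 9 - (62 + S)*(S + 185) = 9 - (62 + S)*(185 + S))
h(p(-4, -7)) - A = (-11461 - 1*(-2)² - 247*(-2)) - 1*10000 = (-11461 - 1*4 + 494) - 10000 = (-11461 - 4 + 494) - 10000 = -10971 - 10000 = -20971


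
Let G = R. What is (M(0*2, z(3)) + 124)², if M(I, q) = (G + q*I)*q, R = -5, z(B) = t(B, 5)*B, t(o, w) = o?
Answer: 6241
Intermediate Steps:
z(B) = B² (z(B) = B*B = B²)
G = -5
M(I, q) = q*(-5 + I*q) (M(I, q) = (-5 + q*I)*q = (-5 + I*q)*q = q*(-5 + I*q))
(M(0*2, z(3)) + 124)² = (3²*(-5 + (0*2)*3²) + 124)² = (9*(-5 + 0*9) + 124)² = (9*(-5 + 0) + 124)² = (9*(-5) + 124)² = (-45 + 124)² = 79² = 6241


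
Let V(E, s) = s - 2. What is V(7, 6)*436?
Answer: 1744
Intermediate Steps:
V(E, s) = -2 + s
V(7, 6)*436 = (-2 + 6)*436 = 4*436 = 1744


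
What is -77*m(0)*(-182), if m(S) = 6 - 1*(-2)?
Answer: 112112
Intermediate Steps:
m(S) = 8 (m(S) = 6 + 2 = 8)
-77*m(0)*(-182) = -77*8*(-182) = -616*(-182) = 112112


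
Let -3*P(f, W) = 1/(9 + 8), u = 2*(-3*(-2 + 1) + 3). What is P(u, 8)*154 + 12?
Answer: 458/51 ≈ 8.9804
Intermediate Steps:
u = 12 (u = 2*(-3*(-1) + 3) = 2*(3 + 3) = 2*6 = 12)
P(f, W) = -1/51 (P(f, W) = -1/(3*(9 + 8)) = -1/3/17 = -1/3*1/17 = -1/51)
P(u, 8)*154 + 12 = -1/51*154 + 12 = -154/51 + 12 = 458/51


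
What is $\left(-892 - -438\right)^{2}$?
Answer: $206116$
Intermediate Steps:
$\left(-892 - -438\right)^{2} = \left(-892 + 438\right)^{2} = \left(-454\right)^{2} = 206116$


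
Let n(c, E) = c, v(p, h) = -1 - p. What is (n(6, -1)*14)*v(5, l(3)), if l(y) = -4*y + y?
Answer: -504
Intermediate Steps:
l(y) = -3*y
(n(6, -1)*14)*v(5, l(3)) = (6*14)*(-1 - 1*5) = 84*(-1 - 5) = 84*(-6) = -504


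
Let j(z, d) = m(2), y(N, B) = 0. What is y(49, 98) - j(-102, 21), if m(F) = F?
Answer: -2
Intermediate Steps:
j(z, d) = 2
y(49, 98) - j(-102, 21) = 0 - 1*2 = 0 - 2 = -2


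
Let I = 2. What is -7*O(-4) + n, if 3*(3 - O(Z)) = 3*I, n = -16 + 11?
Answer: -12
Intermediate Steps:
n = -5
O(Z) = 1 (O(Z) = 3 - 2 = 1)
-7*O(-4) + n = -7*1 - 5 = -7 - 5 = -12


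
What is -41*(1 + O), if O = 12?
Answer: -533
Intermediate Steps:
-41*(1 + O) = -41*(1 + 12) = -41*13 = -533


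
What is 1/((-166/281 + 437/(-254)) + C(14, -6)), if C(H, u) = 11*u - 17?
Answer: -71374/6089003 ≈ -0.011722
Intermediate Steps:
C(H, u) = -17 + 11*u
1/((-166/281 + 437/(-254)) + C(14, -6)) = 1/((-166/281 + 437/(-254)) + (-17 + 11*(-6))) = 1/((-166*1/281 + 437*(-1/254)) + (-17 - 66)) = 1/((-166/281 - 437/254) - 83) = 1/(-164961/71374 - 83) = 1/(-6089003/71374) = -71374/6089003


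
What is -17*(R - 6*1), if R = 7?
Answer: -17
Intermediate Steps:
-17*(R - 6*1) = -17*(7 - 6*1) = -17*(7 - 6) = -17*1 = -17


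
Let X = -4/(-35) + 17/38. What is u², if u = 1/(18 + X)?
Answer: 1768900/609447969 ≈ 0.0029025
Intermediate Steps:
X = 747/1330 (X = -4*(-1/35) + 17*(1/38) = 4/35 + 17/38 = 747/1330 ≈ 0.56165)
u = 1330/24687 (u = 1/(18 + 747/1330) = 1/(24687/1330) = 1330/24687 ≈ 0.053874)
u² = (1330/24687)² = 1768900/609447969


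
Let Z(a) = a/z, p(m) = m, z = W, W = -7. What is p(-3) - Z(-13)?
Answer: -34/7 ≈ -4.8571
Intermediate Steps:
z = -7
Z(a) = -a/7 (Z(a) = a/(-7) = a*(-⅐) = -a/7)
p(-3) - Z(-13) = -3 - (-1)*(-13)/7 = -3 - 1*13/7 = -3 - 13/7 = -34/7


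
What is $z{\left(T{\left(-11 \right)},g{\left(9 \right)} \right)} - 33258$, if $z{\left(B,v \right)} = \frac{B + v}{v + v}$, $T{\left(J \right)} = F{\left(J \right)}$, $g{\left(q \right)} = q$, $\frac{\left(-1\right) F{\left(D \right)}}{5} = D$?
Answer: $- \frac{299290}{9} \approx -33254.0$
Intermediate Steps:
$F{\left(D \right)} = - 5 D$
$T{\left(J \right)} = - 5 J$
$z{\left(B,v \right)} = \frac{B + v}{2 v}$
$z{\left(T{\left(-11 \right)},g{\left(9 \right)} \right)} - 33258 = \frac{\left(-5\right) \left(-11\right) + 9}{2 \cdot 9} - 33258 = \frac{1}{2} \cdot \frac{1}{9} \left(55 + 9\right) - 33258 = \frac{1}{2} \cdot \frac{1}{9} \cdot 64 - 33258 = \frac{32}{9} - 33258 = - \frac{299290}{9}$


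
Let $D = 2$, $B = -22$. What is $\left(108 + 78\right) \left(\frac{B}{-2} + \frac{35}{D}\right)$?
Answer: $5301$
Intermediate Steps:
$\left(108 + 78\right) \left(\frac{B}{-2} + \frac{35}{D}\right) = \left(108 + 78\right) \left(- \frac{22}{-2} + \frac{35}{2}\right) = 186 \left(\left(-22\right) \left(- \frac{1}{2}\right) + 35 \cdot \frac{1}{2}\right) = 186 \left(11 + \frac{35}{2}\right) = 186 \cdot \frac{57}{2} = 5301$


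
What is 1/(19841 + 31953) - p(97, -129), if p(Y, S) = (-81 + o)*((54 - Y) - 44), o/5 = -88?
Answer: -2347666637/51794 ≈ -45327.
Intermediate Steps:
o = -440 (o = 5*(-88) = -440)
p(Y, S) = -5210 + 521*Y (p(Y, S) = (-81 - 440)*((54 - Y) - 44) = -521*(10 - Y) = -5210 + 521*Y)
1/(19841 + 31953) - p(97, -129) = 1/(19841 + 31953) - (-5210 + 521*97) = 1/51794 - (-5210 + 50537) = 1/51794 - 1*45327 = 1/51794 - 45327 = -2347666637/51794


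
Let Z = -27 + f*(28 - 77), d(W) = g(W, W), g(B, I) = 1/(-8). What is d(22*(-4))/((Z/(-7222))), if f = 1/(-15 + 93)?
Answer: -140829/4310 ≈ -32.675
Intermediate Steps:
g(B, I) = -⅛
d(W) = -⅛
f = 1/78 ≈ 0.012821
Z = -2155/78 (Z = -27 + (28 - 77)/78 = -27 + (1/78)*(-49) = -27 - 49/78 = -2155/78 ≈ -27.628)
d(22*(-4))/((Z/(-7222))) = -1/(8*((-2155/78/(-7222)))) = -1/(8*((-2155/78*(-1/7222)))) = -1/(8*2155/563316) = -⅛*563316/2155 = -140829/4310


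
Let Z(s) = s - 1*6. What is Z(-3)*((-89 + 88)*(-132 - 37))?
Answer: -1521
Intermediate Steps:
Z(s) = -6 + s (Z(s) = s - 6 = -6 + s)
Z(-3)*((-89 + 88)*(-132 - 37)) = (-6 - 3)*((-89 + 88)*(-132 - 37)) = -(-9)*(-169) = -9*169 = -1521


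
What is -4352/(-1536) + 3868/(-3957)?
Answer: 14687/7914 ≈ 1.8558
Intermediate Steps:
-4352/(-1536) + 3868/(-3957) = -4352*(-1/1536) + 3868*(-1/3957) = 17/6 - 3868/3957 = 14687/7914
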